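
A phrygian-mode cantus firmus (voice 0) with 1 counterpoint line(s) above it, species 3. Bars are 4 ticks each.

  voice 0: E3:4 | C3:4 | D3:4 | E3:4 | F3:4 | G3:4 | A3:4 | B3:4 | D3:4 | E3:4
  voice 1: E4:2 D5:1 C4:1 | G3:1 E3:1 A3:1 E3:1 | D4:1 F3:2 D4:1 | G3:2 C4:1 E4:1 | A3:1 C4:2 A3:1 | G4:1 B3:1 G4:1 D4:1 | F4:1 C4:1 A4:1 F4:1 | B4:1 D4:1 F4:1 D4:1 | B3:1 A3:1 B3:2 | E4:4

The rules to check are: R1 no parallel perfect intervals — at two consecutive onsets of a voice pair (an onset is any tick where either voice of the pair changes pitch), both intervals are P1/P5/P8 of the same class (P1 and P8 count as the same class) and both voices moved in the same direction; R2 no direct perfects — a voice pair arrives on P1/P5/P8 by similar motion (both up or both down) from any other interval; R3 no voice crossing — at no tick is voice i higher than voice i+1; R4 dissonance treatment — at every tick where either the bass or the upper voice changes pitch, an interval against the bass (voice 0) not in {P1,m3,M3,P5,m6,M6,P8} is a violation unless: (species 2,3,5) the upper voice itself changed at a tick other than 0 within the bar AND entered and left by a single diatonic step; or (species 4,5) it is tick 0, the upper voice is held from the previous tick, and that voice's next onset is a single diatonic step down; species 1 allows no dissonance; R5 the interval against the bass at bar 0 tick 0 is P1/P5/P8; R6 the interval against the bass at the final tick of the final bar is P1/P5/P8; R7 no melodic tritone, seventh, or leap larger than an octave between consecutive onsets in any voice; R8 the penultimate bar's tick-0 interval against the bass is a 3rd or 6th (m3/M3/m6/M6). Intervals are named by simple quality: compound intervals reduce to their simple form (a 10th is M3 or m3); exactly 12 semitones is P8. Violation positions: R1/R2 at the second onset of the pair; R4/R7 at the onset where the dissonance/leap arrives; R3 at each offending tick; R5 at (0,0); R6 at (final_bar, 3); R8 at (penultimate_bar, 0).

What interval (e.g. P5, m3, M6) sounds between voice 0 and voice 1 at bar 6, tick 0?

m6

voice 0=A3 voice 1=F4 -> m6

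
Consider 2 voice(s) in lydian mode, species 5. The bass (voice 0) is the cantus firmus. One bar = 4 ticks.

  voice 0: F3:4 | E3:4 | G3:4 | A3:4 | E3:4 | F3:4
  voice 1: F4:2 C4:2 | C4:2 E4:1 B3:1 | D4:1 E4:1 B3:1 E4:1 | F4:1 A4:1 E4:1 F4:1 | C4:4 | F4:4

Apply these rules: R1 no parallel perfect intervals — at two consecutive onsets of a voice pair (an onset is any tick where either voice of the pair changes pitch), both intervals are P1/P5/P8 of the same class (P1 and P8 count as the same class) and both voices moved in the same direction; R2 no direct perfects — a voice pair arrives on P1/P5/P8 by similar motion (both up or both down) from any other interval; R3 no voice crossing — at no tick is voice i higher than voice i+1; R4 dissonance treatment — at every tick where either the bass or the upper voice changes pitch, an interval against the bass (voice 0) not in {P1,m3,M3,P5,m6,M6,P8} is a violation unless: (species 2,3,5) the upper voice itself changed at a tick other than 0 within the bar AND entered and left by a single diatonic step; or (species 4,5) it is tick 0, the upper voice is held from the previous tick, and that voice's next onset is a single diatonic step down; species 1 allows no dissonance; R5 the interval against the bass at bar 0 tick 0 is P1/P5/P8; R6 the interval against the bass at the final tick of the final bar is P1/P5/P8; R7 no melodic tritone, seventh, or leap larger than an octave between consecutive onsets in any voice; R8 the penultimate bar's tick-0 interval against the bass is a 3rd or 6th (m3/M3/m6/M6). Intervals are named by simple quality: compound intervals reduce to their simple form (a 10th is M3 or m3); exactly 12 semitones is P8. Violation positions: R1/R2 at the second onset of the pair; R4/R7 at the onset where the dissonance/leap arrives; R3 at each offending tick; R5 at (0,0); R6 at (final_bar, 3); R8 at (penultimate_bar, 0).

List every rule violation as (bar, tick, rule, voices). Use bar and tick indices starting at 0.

(2, 0, R1, (0, 1))
(5, 0, R2, (0, 1))

bar 0: v0=F3 v1=F4 downbeat P8
bar 1: v0=E3 v1=C4 downbeat m6
bar 2: v0=G3 v1=D4 downbeat P5
bar 3: v0=A3 v1=F4 downbeat m6
bar 4: v0=E3 v1=C4 downbeat m6
bar 5: v0=F3 v1=F4 downbeat P8
  -> R1 @ bar 2 tick 0 v(0, 1): E3/B3 P5 -> G3/D4 P5 similar
  -> R2 @ bar 5 tick 0 v(0, 1): E3/C4 m6 -> F3/F4 P8 similar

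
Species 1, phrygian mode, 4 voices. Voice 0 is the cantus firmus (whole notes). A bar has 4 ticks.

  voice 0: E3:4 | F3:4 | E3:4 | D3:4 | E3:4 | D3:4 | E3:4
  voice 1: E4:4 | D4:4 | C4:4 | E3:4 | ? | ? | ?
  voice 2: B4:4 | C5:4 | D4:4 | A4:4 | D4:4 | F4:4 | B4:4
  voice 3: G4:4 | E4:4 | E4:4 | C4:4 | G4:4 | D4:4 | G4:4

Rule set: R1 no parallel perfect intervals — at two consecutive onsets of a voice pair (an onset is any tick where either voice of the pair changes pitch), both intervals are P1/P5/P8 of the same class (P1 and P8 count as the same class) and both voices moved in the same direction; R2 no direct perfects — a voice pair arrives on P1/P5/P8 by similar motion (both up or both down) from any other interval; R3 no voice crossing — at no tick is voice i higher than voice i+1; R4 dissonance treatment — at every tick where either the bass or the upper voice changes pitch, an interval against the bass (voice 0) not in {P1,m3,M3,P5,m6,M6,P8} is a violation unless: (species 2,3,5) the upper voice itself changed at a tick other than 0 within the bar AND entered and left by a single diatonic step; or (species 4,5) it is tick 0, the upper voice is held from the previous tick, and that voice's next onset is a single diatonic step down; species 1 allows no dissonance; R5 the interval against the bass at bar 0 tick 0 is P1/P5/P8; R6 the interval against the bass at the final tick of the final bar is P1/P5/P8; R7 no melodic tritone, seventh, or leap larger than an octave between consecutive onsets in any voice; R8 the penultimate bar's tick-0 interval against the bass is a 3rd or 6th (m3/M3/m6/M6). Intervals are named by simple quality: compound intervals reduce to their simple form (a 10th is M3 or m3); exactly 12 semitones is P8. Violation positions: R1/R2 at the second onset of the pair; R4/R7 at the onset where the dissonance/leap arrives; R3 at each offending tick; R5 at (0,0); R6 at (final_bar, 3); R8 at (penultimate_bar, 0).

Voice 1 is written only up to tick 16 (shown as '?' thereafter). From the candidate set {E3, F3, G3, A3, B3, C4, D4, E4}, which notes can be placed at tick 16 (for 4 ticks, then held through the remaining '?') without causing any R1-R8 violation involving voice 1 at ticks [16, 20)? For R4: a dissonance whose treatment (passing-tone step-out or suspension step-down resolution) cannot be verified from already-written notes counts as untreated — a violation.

{E3}

E3: legal
F3: violates R4
G3: violates R2
A3: violates R4
B3: violates R2
C4: violates R2
D4: violates R4,R7
E4: violates R2,R3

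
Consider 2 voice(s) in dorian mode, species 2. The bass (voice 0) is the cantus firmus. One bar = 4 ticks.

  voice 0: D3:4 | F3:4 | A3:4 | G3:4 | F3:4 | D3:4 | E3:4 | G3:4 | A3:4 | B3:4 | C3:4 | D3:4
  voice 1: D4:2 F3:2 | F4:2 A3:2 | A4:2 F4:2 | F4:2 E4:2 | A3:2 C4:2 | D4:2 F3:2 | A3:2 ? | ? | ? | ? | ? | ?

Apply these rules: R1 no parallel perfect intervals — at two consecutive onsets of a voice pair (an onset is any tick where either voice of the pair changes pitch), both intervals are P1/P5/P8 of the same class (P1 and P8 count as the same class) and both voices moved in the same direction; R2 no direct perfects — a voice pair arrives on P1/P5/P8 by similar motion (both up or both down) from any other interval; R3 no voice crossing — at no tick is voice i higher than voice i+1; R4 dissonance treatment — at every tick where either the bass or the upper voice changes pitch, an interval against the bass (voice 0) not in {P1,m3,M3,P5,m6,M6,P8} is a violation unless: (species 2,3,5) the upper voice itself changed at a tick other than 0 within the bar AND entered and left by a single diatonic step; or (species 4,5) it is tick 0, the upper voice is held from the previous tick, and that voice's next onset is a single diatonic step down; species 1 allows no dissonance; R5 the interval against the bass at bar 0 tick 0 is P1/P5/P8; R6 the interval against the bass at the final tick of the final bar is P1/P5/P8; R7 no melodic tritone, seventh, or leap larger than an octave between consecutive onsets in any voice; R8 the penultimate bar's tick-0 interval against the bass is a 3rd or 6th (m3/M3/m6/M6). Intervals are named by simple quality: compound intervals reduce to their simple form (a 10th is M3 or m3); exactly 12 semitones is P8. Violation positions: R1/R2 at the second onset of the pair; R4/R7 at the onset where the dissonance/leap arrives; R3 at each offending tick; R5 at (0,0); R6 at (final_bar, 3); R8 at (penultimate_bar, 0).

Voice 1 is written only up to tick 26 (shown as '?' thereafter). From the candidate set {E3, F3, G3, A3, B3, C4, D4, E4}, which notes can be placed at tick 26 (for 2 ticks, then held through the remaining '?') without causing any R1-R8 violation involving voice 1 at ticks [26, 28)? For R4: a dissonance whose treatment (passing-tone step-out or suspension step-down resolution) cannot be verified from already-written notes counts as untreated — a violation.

E3: legal
F3: violates R4
G3: legal
A3: legal
B3: legal
C4: legal
D4: violates R4
E4: legal

{A3, B3, C4, E3, E4, G3}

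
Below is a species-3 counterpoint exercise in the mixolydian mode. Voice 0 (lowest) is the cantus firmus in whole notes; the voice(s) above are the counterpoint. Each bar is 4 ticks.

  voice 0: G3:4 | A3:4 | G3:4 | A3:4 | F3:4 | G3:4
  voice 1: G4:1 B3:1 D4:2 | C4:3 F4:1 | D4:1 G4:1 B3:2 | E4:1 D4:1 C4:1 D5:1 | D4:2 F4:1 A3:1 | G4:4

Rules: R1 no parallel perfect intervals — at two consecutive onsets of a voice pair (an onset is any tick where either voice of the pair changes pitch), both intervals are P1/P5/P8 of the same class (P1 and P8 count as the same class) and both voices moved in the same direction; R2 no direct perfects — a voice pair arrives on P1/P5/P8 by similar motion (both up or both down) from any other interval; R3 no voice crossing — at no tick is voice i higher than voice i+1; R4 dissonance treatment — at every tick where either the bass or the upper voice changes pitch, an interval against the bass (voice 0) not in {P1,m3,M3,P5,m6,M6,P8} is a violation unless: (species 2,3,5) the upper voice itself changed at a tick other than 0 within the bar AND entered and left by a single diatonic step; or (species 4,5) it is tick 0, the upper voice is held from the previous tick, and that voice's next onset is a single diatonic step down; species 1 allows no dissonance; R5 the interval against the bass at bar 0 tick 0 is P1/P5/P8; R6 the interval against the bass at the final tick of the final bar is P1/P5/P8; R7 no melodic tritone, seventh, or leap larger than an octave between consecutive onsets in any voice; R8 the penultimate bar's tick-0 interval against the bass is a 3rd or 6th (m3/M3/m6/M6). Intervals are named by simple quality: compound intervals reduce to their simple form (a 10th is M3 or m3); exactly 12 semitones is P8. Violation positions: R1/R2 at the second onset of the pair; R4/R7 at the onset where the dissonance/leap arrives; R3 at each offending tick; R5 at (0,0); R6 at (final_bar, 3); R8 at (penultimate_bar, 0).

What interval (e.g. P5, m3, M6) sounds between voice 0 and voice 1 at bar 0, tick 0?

P8

voice 0=G3 voice 1=G4 -> P8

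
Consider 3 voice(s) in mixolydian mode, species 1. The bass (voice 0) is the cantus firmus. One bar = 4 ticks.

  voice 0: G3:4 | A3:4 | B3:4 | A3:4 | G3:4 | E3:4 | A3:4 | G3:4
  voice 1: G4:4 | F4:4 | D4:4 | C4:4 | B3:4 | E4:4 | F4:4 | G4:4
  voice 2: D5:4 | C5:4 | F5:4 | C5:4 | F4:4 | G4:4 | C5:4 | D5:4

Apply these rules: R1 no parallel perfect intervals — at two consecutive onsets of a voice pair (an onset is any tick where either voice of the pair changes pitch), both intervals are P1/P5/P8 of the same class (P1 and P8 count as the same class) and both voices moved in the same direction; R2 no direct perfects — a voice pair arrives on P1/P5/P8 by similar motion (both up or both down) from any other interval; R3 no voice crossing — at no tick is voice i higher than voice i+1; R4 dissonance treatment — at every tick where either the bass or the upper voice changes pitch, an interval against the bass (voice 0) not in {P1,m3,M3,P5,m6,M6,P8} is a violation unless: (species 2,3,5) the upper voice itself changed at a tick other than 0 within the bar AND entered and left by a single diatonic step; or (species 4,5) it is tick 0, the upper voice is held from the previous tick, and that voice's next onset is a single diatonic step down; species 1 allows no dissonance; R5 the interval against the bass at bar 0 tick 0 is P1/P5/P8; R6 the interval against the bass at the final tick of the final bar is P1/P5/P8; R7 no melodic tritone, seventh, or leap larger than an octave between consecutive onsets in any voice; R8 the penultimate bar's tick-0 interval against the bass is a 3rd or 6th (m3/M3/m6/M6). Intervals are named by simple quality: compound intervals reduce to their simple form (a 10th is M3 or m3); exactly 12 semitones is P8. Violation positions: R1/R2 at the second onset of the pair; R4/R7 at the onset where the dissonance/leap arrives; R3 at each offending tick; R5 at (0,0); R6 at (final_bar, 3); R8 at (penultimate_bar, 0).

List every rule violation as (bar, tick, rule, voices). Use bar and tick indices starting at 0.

bar 0: v0=G3 v1=G4 v2=D5 downbeat P5
bar 1: v0=A3 v1=F4 v2=C5 downbeat m3
bar 2: v0=B3 v1=D4 v2=F5 downbeat TT
bar 3: v0=A3 v1=C4 v2=C5 downbeat m3
bar 4: v0=G3 v1=B3 v2=F4 downbeat m7
bar 5: v0=E3 v1=E4 v2=G4 downbeat m3
bar 6: v0=A3 v1=F4 v2=C5 downbeat m3
bar 7: v0=G3 v1=G4 v2=D5 downbeat P5
  -> R1 @ bar 1 tick 0 v(1, 2): G4/D5 P5 -> F4/C5 P5 similar
  -> R4 @ bar 2 tick 0 v(0, 2): B3/F5 TT untreated
  -> R2 @ bar 3 tick 0 v(1, 2): D4/F5 m3 -> C4/C5 P8 similar
  -> R4 @ bar 4 tick 0 v(0, 2): G3/F4 m7 untreated
  -> R2 @ bar 6 tick 0 v(1, 2): E4/G4 m3 -> F4/C5 P5 similar
  -> R1 @ bar 7 tick 0 v(1, 2): F4/C5 P5 -> G4/D5 P5 similar

(1, 0, R1, (1, 2))
(2, 0, R4, (0, 2))
(3, 0, R2, (1, 2))
(4, 0, R4, (0, 2))
(6, 0, R2, (1, 2))
(7, 0, R1, (1, 2))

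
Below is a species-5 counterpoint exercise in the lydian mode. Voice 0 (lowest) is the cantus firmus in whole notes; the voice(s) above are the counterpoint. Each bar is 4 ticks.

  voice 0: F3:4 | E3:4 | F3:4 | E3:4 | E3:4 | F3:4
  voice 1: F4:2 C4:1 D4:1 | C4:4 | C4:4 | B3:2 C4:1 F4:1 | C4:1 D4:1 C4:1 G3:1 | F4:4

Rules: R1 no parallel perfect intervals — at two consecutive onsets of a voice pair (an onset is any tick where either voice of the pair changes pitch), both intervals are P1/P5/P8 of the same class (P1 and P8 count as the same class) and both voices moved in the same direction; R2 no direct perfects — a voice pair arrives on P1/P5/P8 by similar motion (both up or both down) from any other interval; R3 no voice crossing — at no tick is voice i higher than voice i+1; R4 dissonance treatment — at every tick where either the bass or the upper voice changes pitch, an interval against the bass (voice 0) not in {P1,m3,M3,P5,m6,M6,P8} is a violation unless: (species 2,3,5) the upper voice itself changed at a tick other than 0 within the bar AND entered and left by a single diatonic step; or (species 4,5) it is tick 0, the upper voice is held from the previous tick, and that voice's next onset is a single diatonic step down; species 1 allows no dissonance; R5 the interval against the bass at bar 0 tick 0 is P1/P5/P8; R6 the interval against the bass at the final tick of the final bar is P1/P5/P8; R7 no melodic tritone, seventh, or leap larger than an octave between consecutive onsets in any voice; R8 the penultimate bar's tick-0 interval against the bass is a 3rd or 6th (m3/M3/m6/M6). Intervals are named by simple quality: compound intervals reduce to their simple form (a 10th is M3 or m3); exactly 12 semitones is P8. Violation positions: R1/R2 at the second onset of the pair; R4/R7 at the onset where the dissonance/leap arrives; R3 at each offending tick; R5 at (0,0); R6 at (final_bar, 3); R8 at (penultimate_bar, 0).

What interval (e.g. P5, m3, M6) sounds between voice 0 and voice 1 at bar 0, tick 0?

P8

voice 0=F3 voice 1=F4 -> P8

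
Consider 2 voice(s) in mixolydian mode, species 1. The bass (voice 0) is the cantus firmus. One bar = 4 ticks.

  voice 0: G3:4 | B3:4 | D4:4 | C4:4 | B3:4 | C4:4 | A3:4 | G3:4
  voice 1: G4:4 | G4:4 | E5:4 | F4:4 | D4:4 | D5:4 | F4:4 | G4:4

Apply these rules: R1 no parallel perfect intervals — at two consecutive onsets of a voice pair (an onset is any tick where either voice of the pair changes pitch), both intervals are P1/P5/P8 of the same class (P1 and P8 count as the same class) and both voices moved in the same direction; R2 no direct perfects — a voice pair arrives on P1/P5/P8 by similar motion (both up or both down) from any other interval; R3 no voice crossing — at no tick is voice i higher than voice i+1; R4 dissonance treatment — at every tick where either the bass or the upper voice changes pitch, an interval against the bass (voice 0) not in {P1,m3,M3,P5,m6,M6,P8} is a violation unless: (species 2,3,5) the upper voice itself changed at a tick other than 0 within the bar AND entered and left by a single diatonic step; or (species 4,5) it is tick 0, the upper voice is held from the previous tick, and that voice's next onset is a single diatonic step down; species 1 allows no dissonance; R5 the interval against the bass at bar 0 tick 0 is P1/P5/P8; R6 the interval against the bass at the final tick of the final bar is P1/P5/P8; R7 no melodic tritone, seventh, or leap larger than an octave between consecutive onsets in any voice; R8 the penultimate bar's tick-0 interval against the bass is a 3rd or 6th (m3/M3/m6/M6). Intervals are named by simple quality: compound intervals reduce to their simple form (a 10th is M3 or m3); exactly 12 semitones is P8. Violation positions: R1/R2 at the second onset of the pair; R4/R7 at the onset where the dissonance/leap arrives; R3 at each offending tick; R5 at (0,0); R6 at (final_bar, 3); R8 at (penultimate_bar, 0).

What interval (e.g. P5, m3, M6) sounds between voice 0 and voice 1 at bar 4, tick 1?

voice 0=B3 voice 1=D4 -> m3

m3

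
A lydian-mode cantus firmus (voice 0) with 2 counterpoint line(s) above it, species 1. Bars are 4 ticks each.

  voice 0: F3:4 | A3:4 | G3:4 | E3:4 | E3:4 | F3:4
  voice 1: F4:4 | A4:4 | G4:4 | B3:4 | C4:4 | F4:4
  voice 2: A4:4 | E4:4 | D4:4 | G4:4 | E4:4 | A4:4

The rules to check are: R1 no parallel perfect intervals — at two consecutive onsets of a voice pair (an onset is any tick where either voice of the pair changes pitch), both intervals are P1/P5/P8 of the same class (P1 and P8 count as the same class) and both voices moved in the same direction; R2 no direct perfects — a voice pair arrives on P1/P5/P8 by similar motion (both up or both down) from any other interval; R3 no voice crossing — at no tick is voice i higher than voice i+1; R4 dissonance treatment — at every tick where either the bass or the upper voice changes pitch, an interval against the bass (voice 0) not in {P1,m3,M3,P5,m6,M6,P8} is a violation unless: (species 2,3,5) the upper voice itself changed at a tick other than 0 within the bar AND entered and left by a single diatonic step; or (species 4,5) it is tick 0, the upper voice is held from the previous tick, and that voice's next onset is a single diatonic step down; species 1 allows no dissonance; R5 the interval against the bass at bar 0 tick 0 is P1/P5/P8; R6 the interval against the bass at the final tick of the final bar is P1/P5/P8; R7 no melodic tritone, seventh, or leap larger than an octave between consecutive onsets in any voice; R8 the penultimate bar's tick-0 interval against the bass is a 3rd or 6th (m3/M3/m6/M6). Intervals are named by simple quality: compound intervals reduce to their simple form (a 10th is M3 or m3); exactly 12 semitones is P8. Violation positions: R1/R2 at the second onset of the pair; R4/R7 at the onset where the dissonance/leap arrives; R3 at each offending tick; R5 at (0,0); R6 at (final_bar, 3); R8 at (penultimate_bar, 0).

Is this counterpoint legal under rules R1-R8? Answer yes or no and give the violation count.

No (16 violations)

bar 0: v0=F3 v1=F4 v2=A4 (M3)
bar 1: v0=A3 v1=A4 v2=E4 (P5)
bar 2: v0=G3 v1=G4 v2=D4 (P5)
bar 3: v0=E3 v1=B3 v2=G4 (m3)
bar 4: v0=E3 v1=C4 v2=E4 (P8)
bar 5: v0=F3 v1=F4 v2=A4 (M3)
  R5 @ bar0.0: opens on M3
  R1 @ bar1.0: F3/F4 P8 -> A3/A4 P8 similar
  R3 @ bar1.0: A4 above E4
  R3 @ bar1.1: A4 above E4
  R3 @ bar1.2: A4 above E4
  R3 @ bar1.3: A4 above E4
  R1 @ bar2.0: A3/A4 P8 -> G3/G4 P8 similar
  R1 @ bar2.0: A3/E4 P5 -> G3/D4 P5 similar
  R3 @ bar2.0: G4 above D4
  R3 @ bar2.1: G4 above D4
  R3 @ bar2.2: G4 above D4
  R3 @ bar2.3: G4 above D4
  R2 @ bar3.0: G3/G4 P8 -> E3/B3 P5 similar
  R8 @ bar4.0: penult P8 not 3rd/6th
  R2 @ bar5.0: E3/C4 m6 -> F3/F4 P8 similar
  R6 @ bar5.3: closes on M3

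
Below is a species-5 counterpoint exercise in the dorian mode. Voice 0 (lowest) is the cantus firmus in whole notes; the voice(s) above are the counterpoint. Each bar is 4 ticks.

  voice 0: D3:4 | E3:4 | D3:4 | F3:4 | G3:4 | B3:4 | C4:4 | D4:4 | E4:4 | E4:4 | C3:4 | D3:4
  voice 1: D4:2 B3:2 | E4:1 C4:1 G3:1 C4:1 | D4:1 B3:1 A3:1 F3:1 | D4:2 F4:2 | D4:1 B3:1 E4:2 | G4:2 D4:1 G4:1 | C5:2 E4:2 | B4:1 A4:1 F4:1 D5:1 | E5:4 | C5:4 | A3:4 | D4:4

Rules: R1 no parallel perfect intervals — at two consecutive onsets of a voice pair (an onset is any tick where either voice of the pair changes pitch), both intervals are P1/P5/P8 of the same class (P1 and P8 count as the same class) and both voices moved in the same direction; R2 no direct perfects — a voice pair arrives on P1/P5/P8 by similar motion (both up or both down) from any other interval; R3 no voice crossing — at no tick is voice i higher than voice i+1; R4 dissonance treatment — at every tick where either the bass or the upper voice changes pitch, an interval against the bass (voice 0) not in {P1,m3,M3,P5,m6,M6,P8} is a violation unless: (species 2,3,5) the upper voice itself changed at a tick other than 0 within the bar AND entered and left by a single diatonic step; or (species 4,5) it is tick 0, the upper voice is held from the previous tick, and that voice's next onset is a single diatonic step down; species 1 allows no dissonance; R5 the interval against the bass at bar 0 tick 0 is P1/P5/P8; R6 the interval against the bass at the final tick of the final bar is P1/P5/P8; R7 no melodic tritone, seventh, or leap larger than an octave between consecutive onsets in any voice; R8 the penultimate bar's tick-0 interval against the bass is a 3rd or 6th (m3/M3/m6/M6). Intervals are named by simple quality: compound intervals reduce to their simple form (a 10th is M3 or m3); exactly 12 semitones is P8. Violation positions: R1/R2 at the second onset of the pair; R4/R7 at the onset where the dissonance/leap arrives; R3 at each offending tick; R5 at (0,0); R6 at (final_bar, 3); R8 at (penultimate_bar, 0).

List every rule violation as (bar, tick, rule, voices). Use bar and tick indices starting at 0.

bar 0: v0=D3 v1=D4 downbeat P8
bar 1: v0=E3 v1=E4 downbeat P8
bar 2: v0=D3 v1=D4 downbeat P8
bar 3: v0=F3 v1=D4 downbeat M6
bar 4: v0=G3 v1=D4 downbeat P5
bar 5: v0=B3 v1=G4 downbeat m6
bar 6: v0=C4 v1=C5 downbeat P8
bar 7: v0=D4 v1=B4 downbeat M6
bar 8: v0=E4 v1=E5 downbeat P8
bar 9: v0=E4 v1=C5 downbeat m6
bar 10: v0=C3 v1=A3 downbeat M6
bar 11: v0=D3 v1=D4 downbeat P8
  -> R2 @ bar 1 tick 0 v(0, 1): D3/B3 M6 -> E3/E4 P8 similar
  -> R2 @ bar 6 tick 0 v(0, 1): B3/G4 m6 -> C4/C5 P8 similar
  -> R1 @ bar 8 tick 0 v(0, 1): D4/D5 P8 -> E4/E5 P8 similar
  -> R7 @ bar 10 tick 0 v(0,): E4->C3 leap 16st
  -> R7 @ bar 10 tick 0 v(1,): C5->A3 leap 15st
  -> R2 @ bar 11 tick 0 v(0, 1): C3/A3 M6 -> D3/D4 P8 similar

(1, 0, R2, (0, 1))
(6, 0, R2, (0, 1))
(8, 0, R1, (0, 1))
(10, 0, R7, (0,))
(10, 0, R7, (1,))
(11, 0, R2, (0, 1))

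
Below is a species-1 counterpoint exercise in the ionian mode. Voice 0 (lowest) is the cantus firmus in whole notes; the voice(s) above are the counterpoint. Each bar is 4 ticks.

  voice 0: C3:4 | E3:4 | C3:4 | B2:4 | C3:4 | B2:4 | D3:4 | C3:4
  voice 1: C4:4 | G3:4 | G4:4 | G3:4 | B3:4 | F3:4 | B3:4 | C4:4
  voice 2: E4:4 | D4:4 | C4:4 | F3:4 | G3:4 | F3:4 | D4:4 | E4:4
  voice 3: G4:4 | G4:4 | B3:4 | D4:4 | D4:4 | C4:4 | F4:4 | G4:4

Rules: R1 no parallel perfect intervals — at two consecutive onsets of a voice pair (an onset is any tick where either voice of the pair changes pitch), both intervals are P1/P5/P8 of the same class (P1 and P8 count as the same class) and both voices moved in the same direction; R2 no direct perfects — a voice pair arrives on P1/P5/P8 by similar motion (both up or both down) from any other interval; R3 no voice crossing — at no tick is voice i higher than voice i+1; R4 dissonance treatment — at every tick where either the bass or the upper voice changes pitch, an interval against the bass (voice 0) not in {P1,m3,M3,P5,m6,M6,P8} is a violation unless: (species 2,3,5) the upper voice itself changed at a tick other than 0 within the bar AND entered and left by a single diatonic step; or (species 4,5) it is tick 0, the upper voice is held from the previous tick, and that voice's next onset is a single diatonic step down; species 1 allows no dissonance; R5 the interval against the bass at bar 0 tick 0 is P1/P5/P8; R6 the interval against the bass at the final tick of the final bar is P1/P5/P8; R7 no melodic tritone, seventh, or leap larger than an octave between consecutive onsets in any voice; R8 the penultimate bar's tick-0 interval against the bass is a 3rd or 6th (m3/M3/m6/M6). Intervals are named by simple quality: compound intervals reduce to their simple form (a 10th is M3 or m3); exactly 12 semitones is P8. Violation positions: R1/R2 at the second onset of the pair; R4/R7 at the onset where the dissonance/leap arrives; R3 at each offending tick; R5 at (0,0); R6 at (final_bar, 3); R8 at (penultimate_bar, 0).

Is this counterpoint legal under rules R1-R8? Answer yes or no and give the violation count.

bar 0: v0=C3 v1=C4 v2=E4 v3=G4 (P5)
bar 1: v0=E3 v1=G3 v2=D4 v3=G4 (m3)
bar 2: v0=C3 v1=G4 v2=C4 v3=B3 (M7)
bar 3: v0=B2 v1=G3 v2=F3 v3=D4 (m3)
bar 4: v0=C3 v1=B3 v2=G3 v3=D4 (M2)
bar 5: v0=B2 v1=F3 v2=F3 v3=C4 (m2)
bar 6: v0=D3 v1=B3 v2=D4 v3=F4 (m3)
bar 7: v0=C3 v1=C4 v2=E4 v3=G4 (P5)
  R5 @ bar0.0: opens on M3
  R2 @ bar1.0: C4/E4 M3 -> G3/D4 P5 similar
  R4 @ bar1.0: E3/D4 m7 untreated
  R2 @ bar2.0: E3/D4 m7 -> C3/C4 P8 similar
  R3 @ bar2.0: G4 above C4
  R3 @ bar2.0: C4 above B3
  R4 @ bar2.0: C3/B3 M7 untreated
  R3 @ bar2.1: G4 above C4
  R3 @ bar2.1: C4 above B3
  R3 @ bar2.2: G4 above C4
  R3 @ bar2.2: C4 above B3
  R3 @ bar2.3: G4 above C4
  R3 @ bar2.3: C4 above B3
  R3 @ bar3.0: G3 above F3
  R4 @ bar3.0: B2/F3 TT untreated
  R3 @ bar3.1: G3 above F3
  R3 @ bar3.2: G3 above F3
  R3 @ bar3.3: G3 above F3
  R2 @ bar4.0: B2/F3 TT -> C3/G3 P5 similar
  R3 @ bar4.0: B3 above G3
  R4 @ bar4.0: C3/B3 M7 untreated
  R4 @ bar4.0: C3/D4 M2 untreated
  R3 @ bar4.1: B3 above G3
  R3 @ bar4.2: B3 above G3
  R3 @ bar4.3: B3 above G3
  R1 @ bar5.0: G3/D4 P5 -> F3/C4 P5 similar
  R2 @ bar5.0: B3/G3 M3 -> F3/F3 P1 similar
  R2 @ bar5.0: B3/D4 m3 -> F3/C4 P5 similar
  R4 @ bar5.0: B2/F3 TT untreated
  R4 @ bar5.0: B2/F3 TT untreated
  R4 @ bar5.0: B2/C4 m2 untreated
  R7 @ bar5.0: B3->F3 leap 6st
  R2 @ bar6.0: B2/F3 TT -> D3/D4 P8 similar
  R7 @ bar6.0: F3->B3 leap 6st
  R8 @ bar6.0: penult P8 not 3rd/6th
  R2 @ bar7.0: B3/F4 TT -> C4/G4 P5 similar
  R6 @ bar7.3: closes on M3

No (37 violations)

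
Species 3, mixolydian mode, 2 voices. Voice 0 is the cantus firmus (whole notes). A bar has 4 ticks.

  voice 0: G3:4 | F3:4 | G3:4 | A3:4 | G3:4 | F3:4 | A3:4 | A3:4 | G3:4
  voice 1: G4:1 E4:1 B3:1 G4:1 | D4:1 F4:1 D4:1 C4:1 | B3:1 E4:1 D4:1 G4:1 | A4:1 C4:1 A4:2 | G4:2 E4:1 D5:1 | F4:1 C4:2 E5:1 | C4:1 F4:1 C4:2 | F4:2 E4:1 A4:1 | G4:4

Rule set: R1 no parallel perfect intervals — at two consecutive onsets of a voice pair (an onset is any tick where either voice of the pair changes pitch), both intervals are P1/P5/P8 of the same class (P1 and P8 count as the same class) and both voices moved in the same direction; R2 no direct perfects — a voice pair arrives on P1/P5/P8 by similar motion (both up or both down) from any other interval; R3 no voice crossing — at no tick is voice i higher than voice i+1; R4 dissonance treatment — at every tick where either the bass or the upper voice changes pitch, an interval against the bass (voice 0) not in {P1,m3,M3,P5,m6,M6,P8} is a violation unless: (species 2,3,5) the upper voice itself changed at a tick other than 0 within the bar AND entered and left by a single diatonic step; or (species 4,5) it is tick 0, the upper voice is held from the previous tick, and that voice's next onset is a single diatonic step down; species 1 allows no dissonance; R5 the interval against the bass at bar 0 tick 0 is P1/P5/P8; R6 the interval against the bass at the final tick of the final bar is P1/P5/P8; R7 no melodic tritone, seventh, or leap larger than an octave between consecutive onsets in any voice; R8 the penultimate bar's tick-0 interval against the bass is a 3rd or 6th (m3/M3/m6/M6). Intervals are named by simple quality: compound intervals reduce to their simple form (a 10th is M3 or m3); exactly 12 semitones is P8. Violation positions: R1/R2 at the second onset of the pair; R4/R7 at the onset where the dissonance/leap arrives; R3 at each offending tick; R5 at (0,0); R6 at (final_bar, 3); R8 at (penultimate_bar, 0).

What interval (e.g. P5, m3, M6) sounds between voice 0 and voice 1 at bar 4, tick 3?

P5

voice 0=G3 voice 1=D5 -> P5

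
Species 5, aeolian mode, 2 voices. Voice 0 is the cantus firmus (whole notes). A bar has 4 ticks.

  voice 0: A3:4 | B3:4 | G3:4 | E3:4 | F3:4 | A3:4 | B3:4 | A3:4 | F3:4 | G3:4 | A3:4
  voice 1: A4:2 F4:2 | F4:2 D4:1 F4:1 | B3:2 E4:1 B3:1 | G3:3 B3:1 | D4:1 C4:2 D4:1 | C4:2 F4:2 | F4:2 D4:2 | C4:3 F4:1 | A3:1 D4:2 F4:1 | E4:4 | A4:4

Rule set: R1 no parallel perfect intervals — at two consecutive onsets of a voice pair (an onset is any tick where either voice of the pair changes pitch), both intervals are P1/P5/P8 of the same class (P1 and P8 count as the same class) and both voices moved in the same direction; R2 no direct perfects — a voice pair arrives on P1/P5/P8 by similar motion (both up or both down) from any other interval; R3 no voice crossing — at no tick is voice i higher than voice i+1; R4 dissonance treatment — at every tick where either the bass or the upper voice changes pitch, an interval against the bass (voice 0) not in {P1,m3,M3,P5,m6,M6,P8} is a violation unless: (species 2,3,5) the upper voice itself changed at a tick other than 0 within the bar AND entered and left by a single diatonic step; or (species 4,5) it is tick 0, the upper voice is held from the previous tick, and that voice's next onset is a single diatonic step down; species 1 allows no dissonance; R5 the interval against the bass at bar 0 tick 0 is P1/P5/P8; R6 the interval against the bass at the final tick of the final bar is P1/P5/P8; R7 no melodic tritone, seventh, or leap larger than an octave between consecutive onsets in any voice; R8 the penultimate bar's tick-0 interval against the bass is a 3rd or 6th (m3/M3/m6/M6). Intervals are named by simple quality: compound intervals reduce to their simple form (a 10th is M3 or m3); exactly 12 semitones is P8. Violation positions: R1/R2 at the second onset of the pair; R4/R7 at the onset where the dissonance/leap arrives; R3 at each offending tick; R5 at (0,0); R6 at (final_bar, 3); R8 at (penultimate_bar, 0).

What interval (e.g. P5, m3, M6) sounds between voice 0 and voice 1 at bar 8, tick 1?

M6

voice 0=F3 voice 1=D4 -> M6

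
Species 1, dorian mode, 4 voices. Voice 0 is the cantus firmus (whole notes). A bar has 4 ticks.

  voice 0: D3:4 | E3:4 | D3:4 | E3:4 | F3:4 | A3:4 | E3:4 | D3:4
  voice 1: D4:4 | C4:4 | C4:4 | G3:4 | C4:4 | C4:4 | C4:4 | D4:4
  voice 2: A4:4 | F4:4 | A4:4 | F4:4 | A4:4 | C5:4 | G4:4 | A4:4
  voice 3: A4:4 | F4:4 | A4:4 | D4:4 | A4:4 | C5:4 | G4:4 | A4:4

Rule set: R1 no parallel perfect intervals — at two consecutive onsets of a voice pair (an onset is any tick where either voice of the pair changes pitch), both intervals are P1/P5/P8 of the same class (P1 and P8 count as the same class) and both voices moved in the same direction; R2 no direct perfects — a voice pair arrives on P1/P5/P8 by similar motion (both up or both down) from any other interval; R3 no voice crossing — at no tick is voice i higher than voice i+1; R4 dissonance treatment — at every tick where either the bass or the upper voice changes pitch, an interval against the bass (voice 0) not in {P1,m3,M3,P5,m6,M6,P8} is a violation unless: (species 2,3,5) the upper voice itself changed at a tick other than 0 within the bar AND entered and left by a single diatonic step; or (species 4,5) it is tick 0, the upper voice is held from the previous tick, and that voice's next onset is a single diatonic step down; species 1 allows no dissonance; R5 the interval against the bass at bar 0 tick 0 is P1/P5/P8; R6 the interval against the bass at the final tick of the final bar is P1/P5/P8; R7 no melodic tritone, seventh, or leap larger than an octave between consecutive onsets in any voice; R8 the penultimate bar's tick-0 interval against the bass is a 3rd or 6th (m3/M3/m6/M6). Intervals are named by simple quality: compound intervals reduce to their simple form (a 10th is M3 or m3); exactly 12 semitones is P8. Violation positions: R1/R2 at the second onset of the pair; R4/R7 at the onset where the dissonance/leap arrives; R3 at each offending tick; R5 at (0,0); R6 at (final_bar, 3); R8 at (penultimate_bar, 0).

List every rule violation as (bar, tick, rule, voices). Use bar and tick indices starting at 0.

(1, 0, R1, (2, 3))
(1, 0, R4, (0, 2))
(1, 0, R4, (0, 3))
(2, 0, R1, (2, 3))
(2, 0, R4, (0, 1))
(3, 0, R2, (1, 3))
(3, 0, R3, (2, 3))
(3, 0, R4, (0, 2))
(3, 0, R4, (0, 3))
(3, 1, R3, (2, 3))
(3, 2, R3, (2, 3))
(3, 3, R3, (2, 3))
(4, 0, R2, (0, 1))
(4, 0, R2, (2, 3))
(5, 0, R1, (2, 3))
(6, 0, R1, (2, 3))
(7, 0, R1, (1, 2))
(7, 0, R1, (1, 3))
(7, 0, R1, (2, 3))

bar 0: v0=D3 v1=D4 v2=A4 v3=A4 downbeat P5
bar 1: v0=E3 v1=C4 v2=F4 v3=F4 downbeat m2
bar 2: v0=D3 v1=C4 v2=A4 v3=A4 downbeat P5
bar 3: v0=E3 v1=G3 v2=F4 v3=D4 downbeat m7
bar 4: v0=F3 v1=C4 v2=A4 v3=A4 downbeat M3
bar 5: v0=A3 v1=C4 v2=C5 v3=C5 downbeat m3
bar 6: v0=E3 v1=C4 v2=G4 v3=G4 downbeat m3
bar 7: v0=D3 v1=D4 v2=A4 v3=A4 downbeat P5
  -> R1 @ bar 1 tick 0 v(2, 3): A4/A4 P1 -> F4/F4 P1 similar
  -> R4 @ bar 1 tick 0 v(0, 2): E3/F4 m2 untreated
  -> R4 @ bar 1 tick 0 v(0, 3): E3/F4 m2 untreated
  -> R1 @ bar 2 tick 0 v(2, 3): F4/F4 P1 -> A4/A4 P1 similar
  -> R4 @ bar 2 tick 0 v(0, 1): D3/C4 m7 untreated
  -> R2 @ bar 3 tick 0 v(1, 3): C4/A4 M6 -> G3/D4 P5 similar
  -> R3 @ bar 3 tick 0 v(2, 3): F4 above D4
  -> R4 @ bar 3 tick 0 v(0, 2): E3/F4 m2 untreated
  -> R4 @ bar 3 tick 0 v(0, 3): E3/D4 m7 untreated
  -> R3 @ bar 3 tick 1 v(2, 3): F4 above D4
  -> R3 @ bar 3 tick 2 v(2, 3): F4 above D4
  -> R3 @ bar 3 tick 3 v(2, 3): F4 above D4
  -> R2 @ bar 4 tick 0 v(0, 1): E3/G3 m3 -> F3/C4 P5 similar
  -> R2 @ bar 4 tick 0 v(2, 3): F4/D4 m3 -> A4/A4 P1 similar
  -> R1 @ bar 5 tick 0 v(2, 3): A4/A4 P1 -> C5/C5 P1 similar
  -> R1 @ bar 6 tick 0 v(2, 3): C5/C5 P1 -> G4/G4 P1 similar
  -> R1 @ bar 7 tick 0 v(1, 2): C4/G4 P5 -> D4/A4 P5 similar
  -> R1 @ bar 7 tick 0 v(1, 3): C4/G4 P5 -> D4/A4 P5 similar
  -> R1 @ bar 7 tick 0 v(2, 3): G4/G4 P1 -> A4/A4 P1 similar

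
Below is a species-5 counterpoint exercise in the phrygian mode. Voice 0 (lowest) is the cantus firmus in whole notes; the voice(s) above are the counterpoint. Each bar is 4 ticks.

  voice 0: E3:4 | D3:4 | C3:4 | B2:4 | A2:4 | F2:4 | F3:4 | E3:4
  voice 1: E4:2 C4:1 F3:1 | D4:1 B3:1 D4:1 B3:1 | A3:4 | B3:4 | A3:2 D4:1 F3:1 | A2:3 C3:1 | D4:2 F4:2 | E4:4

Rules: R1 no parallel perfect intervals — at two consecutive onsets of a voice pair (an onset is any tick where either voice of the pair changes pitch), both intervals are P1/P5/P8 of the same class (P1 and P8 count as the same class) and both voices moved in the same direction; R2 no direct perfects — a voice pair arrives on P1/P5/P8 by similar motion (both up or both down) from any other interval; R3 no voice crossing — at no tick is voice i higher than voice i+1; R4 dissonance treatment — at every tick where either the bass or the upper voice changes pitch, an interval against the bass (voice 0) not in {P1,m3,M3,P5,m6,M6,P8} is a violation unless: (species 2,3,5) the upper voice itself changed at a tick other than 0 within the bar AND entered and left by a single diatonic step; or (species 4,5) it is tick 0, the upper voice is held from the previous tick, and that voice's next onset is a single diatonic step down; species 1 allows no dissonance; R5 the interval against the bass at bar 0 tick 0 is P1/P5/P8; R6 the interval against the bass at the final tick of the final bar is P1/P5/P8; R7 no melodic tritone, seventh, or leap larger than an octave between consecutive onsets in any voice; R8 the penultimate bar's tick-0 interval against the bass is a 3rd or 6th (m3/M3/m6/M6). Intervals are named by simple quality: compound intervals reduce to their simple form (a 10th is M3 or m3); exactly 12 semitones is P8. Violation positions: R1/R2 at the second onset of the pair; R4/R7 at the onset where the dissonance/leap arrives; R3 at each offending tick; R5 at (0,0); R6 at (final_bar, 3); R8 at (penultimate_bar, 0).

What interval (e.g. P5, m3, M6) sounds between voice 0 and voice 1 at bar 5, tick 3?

P5

voice 0=F2 voice 1=C3 -> P5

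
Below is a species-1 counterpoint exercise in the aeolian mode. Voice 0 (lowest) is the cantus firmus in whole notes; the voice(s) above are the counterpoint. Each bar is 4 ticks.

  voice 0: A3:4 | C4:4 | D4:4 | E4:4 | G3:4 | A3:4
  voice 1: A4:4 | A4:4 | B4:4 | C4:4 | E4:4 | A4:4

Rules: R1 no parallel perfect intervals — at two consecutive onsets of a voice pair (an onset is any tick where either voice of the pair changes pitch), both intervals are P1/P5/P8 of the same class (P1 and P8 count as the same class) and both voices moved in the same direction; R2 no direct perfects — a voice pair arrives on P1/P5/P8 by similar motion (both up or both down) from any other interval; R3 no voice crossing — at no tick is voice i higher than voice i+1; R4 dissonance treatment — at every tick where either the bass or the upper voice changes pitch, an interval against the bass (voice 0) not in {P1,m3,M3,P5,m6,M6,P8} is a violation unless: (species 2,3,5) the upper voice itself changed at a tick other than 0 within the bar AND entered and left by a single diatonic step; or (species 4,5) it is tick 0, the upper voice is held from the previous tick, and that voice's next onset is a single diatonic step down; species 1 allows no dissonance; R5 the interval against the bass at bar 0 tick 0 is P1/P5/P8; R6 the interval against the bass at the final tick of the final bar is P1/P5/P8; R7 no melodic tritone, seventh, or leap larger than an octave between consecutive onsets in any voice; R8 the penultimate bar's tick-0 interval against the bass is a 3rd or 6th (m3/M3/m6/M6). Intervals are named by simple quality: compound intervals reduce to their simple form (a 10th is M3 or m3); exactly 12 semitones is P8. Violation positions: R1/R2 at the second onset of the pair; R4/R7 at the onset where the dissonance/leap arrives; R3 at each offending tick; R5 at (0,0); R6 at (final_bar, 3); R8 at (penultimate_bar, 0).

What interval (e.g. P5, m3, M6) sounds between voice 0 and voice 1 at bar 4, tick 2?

voice 0=G3 voice 1=E4 -> M6

M6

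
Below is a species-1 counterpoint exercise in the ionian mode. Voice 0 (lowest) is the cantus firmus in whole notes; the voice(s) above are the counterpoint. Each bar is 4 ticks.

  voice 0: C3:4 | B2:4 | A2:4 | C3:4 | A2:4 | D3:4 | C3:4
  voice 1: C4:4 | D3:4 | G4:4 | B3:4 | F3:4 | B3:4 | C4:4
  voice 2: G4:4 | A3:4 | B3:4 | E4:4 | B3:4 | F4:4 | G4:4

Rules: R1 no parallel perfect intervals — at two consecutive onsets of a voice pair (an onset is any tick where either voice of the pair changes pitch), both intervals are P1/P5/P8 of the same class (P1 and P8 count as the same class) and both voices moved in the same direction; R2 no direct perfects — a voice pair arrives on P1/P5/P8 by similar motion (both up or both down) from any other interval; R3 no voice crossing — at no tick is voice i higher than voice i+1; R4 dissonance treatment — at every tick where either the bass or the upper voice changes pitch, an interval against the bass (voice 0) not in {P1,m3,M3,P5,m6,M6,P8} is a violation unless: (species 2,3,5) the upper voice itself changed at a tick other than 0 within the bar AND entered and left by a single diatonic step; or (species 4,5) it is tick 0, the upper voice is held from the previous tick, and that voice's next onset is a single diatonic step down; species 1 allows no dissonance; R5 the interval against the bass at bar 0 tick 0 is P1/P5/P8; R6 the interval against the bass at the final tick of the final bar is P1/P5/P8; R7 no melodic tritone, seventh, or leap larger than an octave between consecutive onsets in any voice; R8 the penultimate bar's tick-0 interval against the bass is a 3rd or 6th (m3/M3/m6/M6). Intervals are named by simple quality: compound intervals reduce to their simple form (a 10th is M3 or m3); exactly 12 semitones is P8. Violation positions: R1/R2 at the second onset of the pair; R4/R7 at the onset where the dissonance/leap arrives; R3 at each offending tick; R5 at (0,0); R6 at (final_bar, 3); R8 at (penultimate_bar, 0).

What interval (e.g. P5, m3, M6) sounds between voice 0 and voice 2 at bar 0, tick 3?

voice 0=C3 voice 2=G4 -> P5

P5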